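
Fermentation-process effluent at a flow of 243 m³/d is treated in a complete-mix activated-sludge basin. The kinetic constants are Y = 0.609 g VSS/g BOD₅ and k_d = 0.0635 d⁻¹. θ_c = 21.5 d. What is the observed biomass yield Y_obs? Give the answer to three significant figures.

Correct the yield for decay: Y_obs = Y/(1 + k_d θ_c) = 0.609 / (1 + 0.0635 × 21.5) = 0.609 / 2.365 = 0.2575.

Y_obs ≈ 0.257 g VSS/g BOD₅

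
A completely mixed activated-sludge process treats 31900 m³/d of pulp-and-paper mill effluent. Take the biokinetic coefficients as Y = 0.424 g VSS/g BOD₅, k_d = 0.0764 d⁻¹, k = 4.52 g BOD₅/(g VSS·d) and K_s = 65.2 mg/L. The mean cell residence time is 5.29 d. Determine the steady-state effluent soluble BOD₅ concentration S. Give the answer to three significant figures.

From the Monod/SRT balance for a CMAS, S = K_s·(1+k_d θ_c)/[θ_c·(Y k − k_d) − 1] = 65.2 × (1 + 0.0764 × 5.29) / [5.29 × (0.424 × 4.52 − 0.0764) − 1] = 91.55 / 8.734 = 10.48 mg/L.

S ≈ 10.5 mg/L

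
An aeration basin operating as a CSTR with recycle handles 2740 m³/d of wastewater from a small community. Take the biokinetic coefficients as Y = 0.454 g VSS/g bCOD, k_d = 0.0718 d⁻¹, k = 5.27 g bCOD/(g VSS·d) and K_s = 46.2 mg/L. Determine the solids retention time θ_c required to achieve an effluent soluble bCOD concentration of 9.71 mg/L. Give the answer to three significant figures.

θ_c ≈ 2.91 d

At the target effluent, Y k S/(K_s+S) = 0.454×5.27×9.71/55.91 = 0.4155 d⁻¹.
θ_c = 1/(μ − k_d) = 1/(0.4155 − 0.0718) = 1/0.3437 = 2.909 d.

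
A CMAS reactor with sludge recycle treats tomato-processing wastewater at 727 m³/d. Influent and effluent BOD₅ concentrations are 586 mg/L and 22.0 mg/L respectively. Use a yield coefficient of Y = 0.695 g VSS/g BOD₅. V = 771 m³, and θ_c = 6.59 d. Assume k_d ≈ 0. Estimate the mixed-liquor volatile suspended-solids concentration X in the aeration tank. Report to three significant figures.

X = Y·Q·ΔS·θ_c / V = 0.695 × 727 × (586 − 22.0) × 6.59 / 771 = 2436 mg/L.

X ≈ 2440 mg/L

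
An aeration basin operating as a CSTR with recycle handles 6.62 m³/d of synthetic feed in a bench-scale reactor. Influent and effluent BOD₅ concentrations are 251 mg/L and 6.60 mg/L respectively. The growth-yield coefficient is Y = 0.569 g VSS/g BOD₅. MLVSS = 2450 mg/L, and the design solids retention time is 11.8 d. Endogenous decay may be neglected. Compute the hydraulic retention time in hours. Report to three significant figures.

τ ≈ 16.1 h

V·X = Y·Q·ΔS·θ_c gives V = 0.569 × 6.62 × (251 − 6.60) × 11.8 / 2450 = 4.434 m³.
τ = V/Q = 4.434/6.62 = 0.6698 d, or 16.07 h.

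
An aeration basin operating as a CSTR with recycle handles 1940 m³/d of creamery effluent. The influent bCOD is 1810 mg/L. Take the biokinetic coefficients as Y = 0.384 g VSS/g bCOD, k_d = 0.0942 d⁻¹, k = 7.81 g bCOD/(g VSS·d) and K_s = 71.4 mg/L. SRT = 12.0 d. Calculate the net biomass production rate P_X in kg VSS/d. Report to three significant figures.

P_X ≈ 631 kg VSS/d

For a completely mixed reactor with recycle the Lawrence–McCarty relation gives S = K_s·(1 + k_d·θ_c) / [θ_c·(Y·k − k_d) − 1] = 71.4 × (1 + 0.0942 × 12.0) / [12.0 × (0.384 × 7.81 − 0.0942) − 1] = 152.1 / 33.86 = 4.493 mg/L.
Y_obs = Y / (1 + k_d θ_c) = 0.384 / (1 + 0.0942 × 12.0) = 0.384 / 2.130 = 0.1802.
Mass of bCOD removed per day: Q(S₀ − S) = 1940 × 1806 g/m³ = 3503 kg/d.
Net biomass production P_X = Y_obs × Q·(S₀ − S) = 0.1802 × 3503 = 631.4 kg VSS/d.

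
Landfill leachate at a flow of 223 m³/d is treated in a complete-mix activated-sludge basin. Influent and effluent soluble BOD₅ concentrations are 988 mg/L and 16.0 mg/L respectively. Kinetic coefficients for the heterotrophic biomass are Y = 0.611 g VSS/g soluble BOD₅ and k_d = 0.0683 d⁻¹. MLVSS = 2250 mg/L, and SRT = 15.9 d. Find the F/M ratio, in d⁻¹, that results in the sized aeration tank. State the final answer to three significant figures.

Steady-state biomass mass balance: V·X·(1 + k_d·θ_c) = Y·Q·(S₀ − S)·θ_c, so V = 0.611 × 223 × (988 − 16.0) × 15.9 / [2250 × (1 + 0.0683 × 15.9)] = 2.11×10^6 / 4693 = 448.7 m³.
Food-to-microorganism ratio F/M = Q S₀ / (V X) = 223 × 988 / (448.7 × 2250) = 0.2183 d⁻¹.

F/M ≈ 0.218 d⁻¹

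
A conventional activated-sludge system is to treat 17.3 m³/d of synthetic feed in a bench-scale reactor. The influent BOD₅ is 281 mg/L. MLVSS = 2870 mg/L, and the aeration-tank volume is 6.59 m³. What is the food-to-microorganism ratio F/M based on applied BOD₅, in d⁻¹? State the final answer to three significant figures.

F/M = applied load / biomass = Q·S₀/(V·X) = 17.3 × 281 / (6.590 × 2870) = 0.2570 d⁻¹.

F/M ≈ 0.257 d⁻¹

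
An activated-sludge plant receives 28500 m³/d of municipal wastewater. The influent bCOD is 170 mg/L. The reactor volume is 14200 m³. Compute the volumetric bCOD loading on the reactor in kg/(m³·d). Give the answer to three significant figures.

Volumetric loading L_v = Q·S₀ / V = 28500 × 170 g/m³ / 14200 m³ = 341.2 g/(m³·d) = 0.3412 kg bCOD/(m³·d).

L_v ≈ 0.341 kg bCOD/(m³·d)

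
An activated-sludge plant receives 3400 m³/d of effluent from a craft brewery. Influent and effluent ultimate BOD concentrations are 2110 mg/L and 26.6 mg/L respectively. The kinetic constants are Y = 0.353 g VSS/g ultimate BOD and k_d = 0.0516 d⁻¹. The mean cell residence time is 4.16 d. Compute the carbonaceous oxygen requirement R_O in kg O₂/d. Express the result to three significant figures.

Y_obs = Y / (1 + k_d θ_c) = 0.353 / (1 + 0.0516 × 4.16) = 0.353 / 1.215 = 0.2906.
Q·(S₀ − S) = 3400 × (2110 − 26.6) × 10⁻³ = 7084 kg/d removed.
Biomass synthesised: P_X = Y_obs × 7084 = 2059 kg VSS/d.
Carbonaceous O₂ demand = substrate oxidised − cell-mass equivalent = 7084 − 1.42 × 2059 = 4160 kg O₂/d.

R_O ≈ 4160 kg O₂/d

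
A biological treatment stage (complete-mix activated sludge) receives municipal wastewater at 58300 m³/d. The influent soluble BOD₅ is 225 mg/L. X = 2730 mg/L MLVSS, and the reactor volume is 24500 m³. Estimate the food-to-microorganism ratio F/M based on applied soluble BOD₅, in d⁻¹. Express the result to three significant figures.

F/M = applied load / biomass = Q·S₀/(V·X) = 58300 × 225 / (24500 × 2730) = 0.1961 d⁻¹.

F/M ≈ 0.196 d⁻¹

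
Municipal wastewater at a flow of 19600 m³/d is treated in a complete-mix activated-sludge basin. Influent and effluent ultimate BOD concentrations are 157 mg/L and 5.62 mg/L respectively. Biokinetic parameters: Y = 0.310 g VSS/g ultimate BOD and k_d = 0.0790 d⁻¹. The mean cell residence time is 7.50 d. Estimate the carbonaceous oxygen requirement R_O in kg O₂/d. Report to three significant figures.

R_O ≈ 2150 kg O₂/d

Correct the yield for decay: Y_obs = Y/(1 + k_d θ_c) = 0.310 / (1 + 0.0790 × 7.50) = 0.310 / 1.593 = 0.1947.
Q·(S₀ − S) = 19600 × (157 − 5.62) × 10⁻³ = 2967 kg/d removed.
P_X = Y_obs·Q·(S₀ − S) = 0.1947 × 2967 = 577.6 kg VSS/d.
R_O = Q·ΔS − 1.42 P_X = 2967 − 820.2 = 2147 kg O₂/d.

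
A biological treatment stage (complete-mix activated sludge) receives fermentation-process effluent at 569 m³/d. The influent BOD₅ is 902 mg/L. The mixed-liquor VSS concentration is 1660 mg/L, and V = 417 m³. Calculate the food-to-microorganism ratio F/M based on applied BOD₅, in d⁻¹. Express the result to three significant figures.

Food-to-microorganism ratio F/M = Q S₀ / (V X) = 569 × 902 / (417.0 × 1660) = 0.7414 d⁻¹.

F/M ≈ 0.741 d⁻¹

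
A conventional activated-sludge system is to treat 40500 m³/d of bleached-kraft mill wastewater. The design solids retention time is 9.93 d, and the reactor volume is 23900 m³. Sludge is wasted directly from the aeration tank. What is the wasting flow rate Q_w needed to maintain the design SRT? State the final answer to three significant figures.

For wasting at MLVSS concentration, Q_w = V/θ_c = 23900/9.93 = 2407 m³/d.

Q_w ≈ 2410 m³/d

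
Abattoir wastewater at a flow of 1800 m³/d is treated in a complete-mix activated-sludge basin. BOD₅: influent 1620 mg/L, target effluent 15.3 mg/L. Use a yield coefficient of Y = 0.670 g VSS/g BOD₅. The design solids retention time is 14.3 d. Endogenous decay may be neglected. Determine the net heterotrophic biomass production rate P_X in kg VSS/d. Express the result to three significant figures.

P_X ≈ 1940 kg VSS/d

Since k_d ≈ 0, Y_obs = Y = 0.670 g VSS/g BOD₅.
ΔS = 1620 − 15.3 = 1605 mg/L, so the substrate removal rate is 1800 × 1605/1000 = 2888 kg BOD₅/d.
Biomass produced: P_X = Y_obs·Q·ΔS = 0.6700 × 2888 ≈ 1935 kg VSS/d.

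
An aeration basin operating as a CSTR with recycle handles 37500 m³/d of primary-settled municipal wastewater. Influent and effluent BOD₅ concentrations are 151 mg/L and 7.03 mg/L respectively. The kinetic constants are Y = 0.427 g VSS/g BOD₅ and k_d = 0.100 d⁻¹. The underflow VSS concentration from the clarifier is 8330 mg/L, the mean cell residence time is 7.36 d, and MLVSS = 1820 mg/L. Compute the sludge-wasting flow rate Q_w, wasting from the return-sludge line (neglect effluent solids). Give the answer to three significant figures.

Q_w ≈ 159 m³/d

From the SRT design equation V = Y Q (S₀−S) θ_c / [X (1 + k_d θ_c)] = 0.427 × 37500 × (151 − 7.03) × 7.36 / [1820 × (1 + 0.100 × 7.36)] = 1.7×10^7 / 3160 = 5370 m³.
Wasting from the return line (neglecting effluent solids): Q_w = V·X / (θ_c·X_r) = 5370 × 1820 / (7.36 × 8330) = 159.4 m³/d.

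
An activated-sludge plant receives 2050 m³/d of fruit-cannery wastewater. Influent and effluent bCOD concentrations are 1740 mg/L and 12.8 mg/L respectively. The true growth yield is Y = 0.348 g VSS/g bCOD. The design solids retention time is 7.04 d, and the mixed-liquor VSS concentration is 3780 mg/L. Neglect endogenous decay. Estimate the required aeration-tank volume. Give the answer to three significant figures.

V ≈ 2290 m³

V·X = Y·Q·ΔS·θ_c gives V = 0.348 × 2050 × (1740 − 12.8) × 7.04 / 3780 = 2295 m³.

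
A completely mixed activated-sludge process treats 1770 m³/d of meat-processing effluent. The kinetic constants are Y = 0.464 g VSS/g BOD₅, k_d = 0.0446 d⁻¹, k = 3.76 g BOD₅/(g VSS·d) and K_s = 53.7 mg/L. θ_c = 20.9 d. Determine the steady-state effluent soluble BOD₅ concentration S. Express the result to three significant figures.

S ≈ 3.00 mg/L

For a completely mixed reactor with recycle the Lawrence–McCarty relation gives S = K_s·(1 + k_d·θ_c) / [θ_c·(Y·k − k_d) − 1] = 53.7 × (1 + 0.0446 × 20.9) / [20.9 × (0.464 × 3.76 − 0.0446) − 1] = 103.8 / 34.53 = 3.005 mg/L.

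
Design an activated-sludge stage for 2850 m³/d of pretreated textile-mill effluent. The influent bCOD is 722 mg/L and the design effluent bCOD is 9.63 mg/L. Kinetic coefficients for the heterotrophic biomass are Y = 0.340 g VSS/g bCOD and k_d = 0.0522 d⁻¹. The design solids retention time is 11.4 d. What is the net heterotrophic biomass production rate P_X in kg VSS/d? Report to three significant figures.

Correct the yield for decay: Y_obs = Y/(1 + k_d θ_c) = 0.340 / (1 + 0.0522 × 11.4) = 0.340 / 1.595 = 0.2132.
Substrate removed = Q·(S₀ − S) = 2850 m³/d × (722 − 9.63) g/m³ = 2.03×10^6 g/d = 2030 kg/d.
P_X = Y_obs · Q(S₀ − S) = 0.2132 × 2030 = 432.8 kg VSS/d.

P_X ≈ 433 kg VSS/d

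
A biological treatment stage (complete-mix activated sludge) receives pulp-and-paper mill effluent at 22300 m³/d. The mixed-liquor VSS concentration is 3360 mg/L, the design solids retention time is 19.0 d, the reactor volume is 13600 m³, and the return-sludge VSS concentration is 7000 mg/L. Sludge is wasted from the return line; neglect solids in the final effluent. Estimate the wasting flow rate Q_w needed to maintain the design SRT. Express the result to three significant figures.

Q_w ≈ 344 m³/d

Wasting from the return line (neglecting effluent solids): Q_w = V·X / (θ_c·X_r) = 13600 × 3360 / (19.0 × 7000) = 343.6 m³/d.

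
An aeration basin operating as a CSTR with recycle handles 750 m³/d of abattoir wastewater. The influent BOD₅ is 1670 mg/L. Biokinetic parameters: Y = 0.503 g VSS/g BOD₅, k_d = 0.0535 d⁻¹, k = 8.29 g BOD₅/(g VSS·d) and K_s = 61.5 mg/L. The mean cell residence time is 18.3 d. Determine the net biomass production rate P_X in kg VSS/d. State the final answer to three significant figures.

For a completely mixed reactor with recycle the Lawrence–McCarty relation gives S = K_s·(1 + k_d·θ_c) / [θ_c·(Y·k − k_d) − 1] = 61.5 × (1 + 0.0535 × 18.3) / [18.3 × (0.503 × 8.29 − 0.0535) − 1] = 121.7 / 74.33 = 1.637 mg/L.
Y_obs = Y / (1 + k_d θ_c) = 0.503 / (1 + 0.0535 × 18.3) = 0.503 / 1.979 = 0.2542.
Substrate removed = Q·(S₀ − S) = 750 m³/d × (1670 − 1.64) g/m³ = 1.25×10^6 g/d = 1251 kg/d.
P_X = Y_obs · Q(S₀ − S) = 0.2542 × 1251 = 318.0 kg VSS/d.

P_X ≈ 318 kg VSS/d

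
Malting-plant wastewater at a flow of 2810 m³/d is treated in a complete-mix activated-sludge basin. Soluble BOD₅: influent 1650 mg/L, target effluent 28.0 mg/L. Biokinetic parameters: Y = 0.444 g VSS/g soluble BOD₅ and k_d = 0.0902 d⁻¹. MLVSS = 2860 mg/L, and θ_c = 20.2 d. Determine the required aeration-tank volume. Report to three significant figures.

V ≈ 5060 m³

From the SRT design equation V = Y Q (S₀−S) θ_c / [X (1 + k_d θ_c)] = 0.444 × 2810 × (1650 − 28.0) × 20.2 / [2860 × (1 + 0.0902 × 20.2)] = 4.09×10^7 / 8071 = 5065 m³.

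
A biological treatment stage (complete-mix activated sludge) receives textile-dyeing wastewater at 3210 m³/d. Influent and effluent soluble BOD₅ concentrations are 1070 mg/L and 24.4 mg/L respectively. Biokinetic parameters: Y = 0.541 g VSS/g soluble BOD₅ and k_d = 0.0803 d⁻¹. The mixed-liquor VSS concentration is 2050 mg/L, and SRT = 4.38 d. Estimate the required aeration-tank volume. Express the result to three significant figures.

Rearranging the biomass balance for a CMAS with decay, V = Y·Q·ΔS·θ_c / [X·(1+k_d θ_c)] = 0.541 × 3210 × (1070 − 24.4) × 4.38 / [2050 × (1 + 0.0803 × 4.38)] = 7.95×10^6 / 2771 = 2870 m³.

V ≈ 2870 m³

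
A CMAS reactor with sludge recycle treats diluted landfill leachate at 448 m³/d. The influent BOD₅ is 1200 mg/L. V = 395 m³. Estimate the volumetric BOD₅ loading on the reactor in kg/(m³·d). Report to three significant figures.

Volumetric loading L_v = Q·S₀ / V = 448 × 1200 g/m³ / 395.0 m³ = 1361 g/(m³·d) = 1.361 kg BOD₅/(m³·d).

L_v ≈ 1.36 kg BOD₅/(m³·d)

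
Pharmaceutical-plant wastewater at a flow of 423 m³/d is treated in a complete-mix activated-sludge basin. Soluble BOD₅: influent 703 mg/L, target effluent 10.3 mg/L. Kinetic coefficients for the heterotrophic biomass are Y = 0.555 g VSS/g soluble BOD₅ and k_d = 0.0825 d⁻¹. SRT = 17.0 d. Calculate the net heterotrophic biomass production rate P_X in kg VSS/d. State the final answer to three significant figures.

Y_obs = Y / (1 + k_d θ_c) = 0.555 / (1 + 0.0825 × 17.0) = 0.555 / 2.402 = 0.2310.
Substrate removed = Q·(S₀ − S) = 423 m³/d × (703 − 10.3) g/m³ = 2.93×10^5 g/d = 293.0 kg/d.
Net biomass production P_X = Y_obs × Q·(S₀ − S) = 0.2310 × 293.0 = 67.69 kg VSS/d.

P_X ≈ 67.7 kg VSS/d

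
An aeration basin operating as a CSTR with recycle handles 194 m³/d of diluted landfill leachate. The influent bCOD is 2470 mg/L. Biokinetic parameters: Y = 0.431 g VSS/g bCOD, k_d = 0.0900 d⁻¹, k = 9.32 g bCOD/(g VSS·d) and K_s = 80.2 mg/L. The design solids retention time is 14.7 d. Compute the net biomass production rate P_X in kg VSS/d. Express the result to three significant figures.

Effluent substrate depends only on kinetics and SRT: S = K_s(1 + k_d θ_c) / [θ_c(Yk − k_d) − 1] = 80.2 × (1 + 0.0900 × 14.7) / [14.7 × (0.431 × 9.32 − 0.0900) − 1] = 186.3 / 56.73 = 3.284 mg/L.
Y_obs = Y / (1 + k_d θ_c) = 0.431 / (1 + 0.0900 × 14.7) = 0.431 / 2.323 = 0.1855.
Mass of bCOD removed per day: Q(S₀ − S) = 194 × 2467 g/m³ = 478.5 kg/d.
Net biomass production P_X = Y_obs × Q·(S₀ − S) = 0.1855 × 478.5 = 88.79 kg VSS/d.

P_X ≈ 88.8 kg VSS/d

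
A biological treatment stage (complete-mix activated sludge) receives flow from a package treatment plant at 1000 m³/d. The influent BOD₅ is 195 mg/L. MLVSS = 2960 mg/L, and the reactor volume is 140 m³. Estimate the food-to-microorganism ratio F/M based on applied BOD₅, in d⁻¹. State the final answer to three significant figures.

F/M ≈ 0.471 d⁻¹

F/M = applied load / biomass = Q·S₀/(V·X) = 1000 × 195 / (140.0 × 2960) = 0.4706 d⁻¹.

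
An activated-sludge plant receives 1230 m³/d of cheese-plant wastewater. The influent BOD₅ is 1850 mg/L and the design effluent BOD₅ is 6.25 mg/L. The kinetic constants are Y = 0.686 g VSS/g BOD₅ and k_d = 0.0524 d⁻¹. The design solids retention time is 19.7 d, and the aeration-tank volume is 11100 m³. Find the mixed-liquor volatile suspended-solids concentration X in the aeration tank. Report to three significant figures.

X ≈ 1360 mg/L

Solving the biomass balance for X: X = Y Q (S₀−S) θ_c / [V (1+k_d θ_c)] = 0.686 × 1230 × (1850 − 6.25) × 19.7 / [11100 × (1 + 0.0524 × 19.7)] = 1359 mg/L.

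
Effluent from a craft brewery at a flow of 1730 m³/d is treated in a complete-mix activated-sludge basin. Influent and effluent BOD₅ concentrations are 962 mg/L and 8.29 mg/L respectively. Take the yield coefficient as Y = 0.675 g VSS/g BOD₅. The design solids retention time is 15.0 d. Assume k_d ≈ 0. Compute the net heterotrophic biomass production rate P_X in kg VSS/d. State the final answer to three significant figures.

P_X ≈ 1110 kg VSS/d

No decay correction is needed, so Y_obs = Y = 0.675.
Q·(S₀ − S) = 1730 × (962 − 8.29) × 10⁻³ = 1650 kg/d removed.
Biomass produced: P_X = Y_obs·Q·ΔS = 0.6750 × 1650 ≈ 1114 kg VSS/d.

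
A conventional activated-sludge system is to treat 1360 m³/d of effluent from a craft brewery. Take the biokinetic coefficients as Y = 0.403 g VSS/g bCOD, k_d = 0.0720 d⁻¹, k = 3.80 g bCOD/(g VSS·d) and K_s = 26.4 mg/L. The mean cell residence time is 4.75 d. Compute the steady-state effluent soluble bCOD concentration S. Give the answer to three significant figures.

From the Monod/SRT balance for a CMAS, S = K_s·(1+k_d θ_c)/[θ_c·(Y k − k_d) − 1] = 26.4 × (1 + 0.0720 × 4.75) / [4.75 × (0.403 × 3.80 − 0.0720) − 1] = 35.43 / 5.932 = 5.972 mg/L.

S ≈ 5.97 mg/L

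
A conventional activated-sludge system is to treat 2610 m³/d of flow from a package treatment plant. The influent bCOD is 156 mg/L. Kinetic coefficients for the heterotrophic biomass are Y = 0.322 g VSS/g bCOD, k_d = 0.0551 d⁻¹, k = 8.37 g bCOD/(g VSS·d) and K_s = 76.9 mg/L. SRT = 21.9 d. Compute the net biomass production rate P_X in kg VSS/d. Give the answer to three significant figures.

P_X ≈ 58.3 kg VSS/d

From the Monod/SRT balance for a CMAS, S = K_s·(1+k_d θ_c)/[θ_c·(Y k − k_d) − 1] = 76.9 × (1 + 0.0551 × 21.9) / [21.9 × (0.322 × 8.37 − 0.0551) − 1] = 169.7 / 56.82 = 2.987 mg/L.
Correct the yield for decay: Y_obs = Y/(1 + k_d θ_c) = 0.322 / (1 + 0.0551 × 21.9) = 0.322 / 2.207 = 0.1459.
ΔS = 156 − 2.99 = 153.0 mg/L, so the substrate removal rate is 2610 × 153.0/1000 = 399.4 kg bCOD/d.
So the net sludge growth is P_X = 0.1459 × 399.4 = 58.27 kg VSS/d.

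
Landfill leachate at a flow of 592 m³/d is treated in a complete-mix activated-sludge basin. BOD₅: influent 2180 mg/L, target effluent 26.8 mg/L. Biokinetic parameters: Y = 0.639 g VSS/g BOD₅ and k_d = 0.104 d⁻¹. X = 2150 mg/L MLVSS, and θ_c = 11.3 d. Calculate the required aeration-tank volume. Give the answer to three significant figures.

Steady-state biomass mass balance: V·X·(1 + k_d·θ_c) = Y·Q·(S₀ − S)·θ_c, so V = 0.639 × 592 × (2180 − 26.8) × 11.3 / [2150 × (1 + 0.104 × 11.3)] = 9.2×10^6 / 4677 = 1968 m³.

V ≈ 1970 m³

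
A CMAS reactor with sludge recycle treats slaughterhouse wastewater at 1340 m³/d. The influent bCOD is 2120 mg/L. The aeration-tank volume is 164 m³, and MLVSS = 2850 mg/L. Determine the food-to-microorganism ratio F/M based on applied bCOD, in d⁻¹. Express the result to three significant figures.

F/M ≈ 6.08 d⁻¹

F/M = applied load / biomass = Q·S₀/(V·X) = 1340 × 2120 / (164.0 × 2850) = 6.078 d⁻¹.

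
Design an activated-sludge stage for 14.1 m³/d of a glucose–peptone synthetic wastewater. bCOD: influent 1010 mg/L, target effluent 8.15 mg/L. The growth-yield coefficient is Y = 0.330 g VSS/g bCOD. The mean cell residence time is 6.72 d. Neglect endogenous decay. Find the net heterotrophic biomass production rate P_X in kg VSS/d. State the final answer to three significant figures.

P_X ≈ 4.66 kg VSS/d

Since k_d ≈ 0, Y_obs = Y = 0.330 g VSS/g bCOD.
Q·(S₀ − S) = 14.1 × (1010 − 8.15) × 10⁻³ = 14.13 kg/d removed.
So the net sludge growth is P_X = 0.3300 × 14.13 = 4.662 kg VSS/d.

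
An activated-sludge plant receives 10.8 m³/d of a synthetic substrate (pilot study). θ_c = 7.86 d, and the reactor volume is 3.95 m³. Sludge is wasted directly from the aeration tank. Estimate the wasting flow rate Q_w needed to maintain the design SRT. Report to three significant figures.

Q_w ≈ 0.503 m³/d

Wasting from the aeration tank: Q_w = V / θ_c = 3.950 / 7.86 = 0.5025 m³/d.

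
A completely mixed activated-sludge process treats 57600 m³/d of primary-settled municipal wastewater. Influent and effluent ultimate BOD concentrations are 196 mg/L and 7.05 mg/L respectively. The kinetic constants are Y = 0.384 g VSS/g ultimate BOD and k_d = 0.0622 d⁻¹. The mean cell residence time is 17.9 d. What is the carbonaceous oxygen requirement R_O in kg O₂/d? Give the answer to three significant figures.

Correct the yield for decay: Y_obs = Y/(1 + k_d θ_c) = 0.384 / (1 + 0.0622 × 17.9) = 0.384 / 2.113 = 0.1817.
Substrate removed = Q·(S₀ − S) = 57600 m³/d × (196 − 7.05) g/m³ = 1.09×10^7 g/d = 10884 kg/d.
P_X = Y_obs·Q·(S₀ − S) = 0.1817 × 10884 = 1978 kg VSS/d.
R_O = Q·(S₀ − S) − 1.42·P_X = 10884 − 1.42 × 1978 = 8075 kg O₂/d.

R_O ≈ 8080 kg O₂/d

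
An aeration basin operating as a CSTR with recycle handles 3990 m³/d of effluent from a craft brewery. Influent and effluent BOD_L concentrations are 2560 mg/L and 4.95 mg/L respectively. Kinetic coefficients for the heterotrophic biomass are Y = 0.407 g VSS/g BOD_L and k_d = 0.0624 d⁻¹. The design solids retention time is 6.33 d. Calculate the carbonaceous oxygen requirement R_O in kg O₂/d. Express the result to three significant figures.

R_O ≈ 5970 kg O₂/d

Correct the yield for decay: Y_obs = Y/(1 + k_d θ_c) = 0.407 / (1 + 0.0624 × 6.33) = 0.407 / 1.395 = 0.2918.
Mass of BOD_L removed per day: Q(S₀ − S) = 3990 × 2555 g/m³ = 10195 kg/d.
Net sludge production P_X = 0.2918 × 10195 = 2974 kg VSS/d.
R_O = Q·ΔS − 1.42 P_X = 10195 − 4224 = 5971 kg O₂/d.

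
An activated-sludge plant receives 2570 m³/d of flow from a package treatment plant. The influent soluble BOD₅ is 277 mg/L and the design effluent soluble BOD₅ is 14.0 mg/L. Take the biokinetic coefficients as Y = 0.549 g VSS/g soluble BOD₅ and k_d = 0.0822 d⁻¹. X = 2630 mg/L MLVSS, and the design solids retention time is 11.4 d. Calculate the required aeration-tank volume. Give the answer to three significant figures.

Rearranging the biomass balance for a CMAS with decay, V = Y·Q·ΔS·θ_c / [X·(1+k_d θ_c)] = 0.549 × 2570 × (277 − 14.0) × 11.4 / [2630 × (1 + 0.0822 × 11.4)] = 4.23×10^6 / 5095 = 830.4 m³.

V ≈ 830 m³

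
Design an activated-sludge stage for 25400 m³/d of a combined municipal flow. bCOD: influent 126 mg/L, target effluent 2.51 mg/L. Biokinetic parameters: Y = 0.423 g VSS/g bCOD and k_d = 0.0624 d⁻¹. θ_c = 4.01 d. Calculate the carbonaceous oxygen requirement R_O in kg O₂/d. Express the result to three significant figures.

Correct the yield for decay: Y_obs = Y/(1 + k_d θ_c) = 0.423 / (1 + 0.0624 × 4.01) = 0.423 / 1.250 = 0.3383.
Q·(S₀ − S) = 25400 × (126 − 2.51) × 10⁻³ = 3137 kg/d removed.
P_X = Y_obs·Q·(S₀ − S) = 0.3383 × 3137 = 1061 kg VSS/d.
R_O = Q·ΔS − 1.42 P_X = 3137 − 1507 = 1630 kg O₂/d.

R_O ≈ 1630 kg O₂/d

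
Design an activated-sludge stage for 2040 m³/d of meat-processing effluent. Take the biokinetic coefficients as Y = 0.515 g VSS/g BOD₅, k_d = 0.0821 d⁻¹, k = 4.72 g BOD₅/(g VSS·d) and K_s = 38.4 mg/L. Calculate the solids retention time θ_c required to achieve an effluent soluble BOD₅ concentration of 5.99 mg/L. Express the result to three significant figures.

θ_c ≈ 4.07 d

At the target effluent, Y k S/(K_s+S) = 0.515×4.72×5.99/44.39 = 0.3280 d⁻¹.
θ_c = 1/(μ − k_d) = 1/(0.3280 − 0.0821) = 1/0.2459 = 4.066 d.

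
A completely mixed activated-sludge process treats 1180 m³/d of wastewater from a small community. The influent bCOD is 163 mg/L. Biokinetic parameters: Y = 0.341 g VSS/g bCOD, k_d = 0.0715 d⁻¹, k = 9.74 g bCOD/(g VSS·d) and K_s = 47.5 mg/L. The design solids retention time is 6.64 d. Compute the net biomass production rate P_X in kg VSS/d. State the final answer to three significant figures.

P_X ≈ 43.5 kg VSS/d

For a completely mixed reactor with recycle the Lawrence–McCarty relation gives S = K_s·(1 + k_d·θ_c) / [θ_c·(Y·k − k_d) − 1] = 47.5 × (1 + 0.0715 × 6.64) / [6.64 × (0.341 × 9.74 − 0.0715) − 1] = 70.05 / 20.58 = 3.404 mg/L.
The observed yield is Y_obs = Y/(1 + k_d·θ_c) = 0.341 / (1 + 0.0715 × 6.64) = 0.341 / 1.475 = 0.2312 g VSS per g bCOD removed.
Mass of bCOD removed per day: Q(S₀ − S) = 1180 × 159.6 g/m³ = 188.3 kg/d.
Biomass produced: P_X = Y_obs·Q·ΔS = 0.2312 × 188.3 ≈ 43.55 kg VSS/d.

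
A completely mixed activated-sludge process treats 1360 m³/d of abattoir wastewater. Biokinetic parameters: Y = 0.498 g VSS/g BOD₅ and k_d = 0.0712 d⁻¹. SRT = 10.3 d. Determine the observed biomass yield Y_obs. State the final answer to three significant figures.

The observed yield is Y_obs = Y/(1 + k_d·θ_c) = 0.498 / (1 + 0.0712 × 10.3) = 0.498 / 1.733 = 0.2873 g VSS per g BOD₅ removed.

Y_obs ≈ 0.287 g VSS/g BOD₅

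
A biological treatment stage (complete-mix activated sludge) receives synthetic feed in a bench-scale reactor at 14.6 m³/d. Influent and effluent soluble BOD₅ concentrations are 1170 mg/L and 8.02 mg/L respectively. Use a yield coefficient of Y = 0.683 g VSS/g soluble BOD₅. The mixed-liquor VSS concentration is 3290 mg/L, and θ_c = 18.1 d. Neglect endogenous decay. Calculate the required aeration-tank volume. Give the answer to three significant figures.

V ≈ 63.7 m³

Biomass mass balance (decay neglected): V·X = Y·Q·(S₀ − S)·θ_c, so V = 0.683 × 14.6 × (1170 − 8.02) × 18.1 / 3290 = 63.75 m³.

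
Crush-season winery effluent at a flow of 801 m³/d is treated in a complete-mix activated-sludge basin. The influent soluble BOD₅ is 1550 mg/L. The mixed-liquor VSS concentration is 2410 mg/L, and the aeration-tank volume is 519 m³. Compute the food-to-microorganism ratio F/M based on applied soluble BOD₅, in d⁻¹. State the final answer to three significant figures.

F/M ≈ 0.993 d⁻¹

Food-to-microorganism ratio F/M = Q S₀ / (V X) = 801 × 1550 / (519.0 × 2410) = 0.9926 d⁻¹.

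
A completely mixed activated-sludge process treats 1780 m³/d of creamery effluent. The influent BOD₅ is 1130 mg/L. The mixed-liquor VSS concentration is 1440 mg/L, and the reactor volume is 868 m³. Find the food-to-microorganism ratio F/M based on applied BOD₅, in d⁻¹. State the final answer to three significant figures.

F/M ≈ 1.61 d⁻¹

F/M = applied load / biomass = Q·S₀/(V·X) = 1780 × 1130 / (868.0 × 1440) = 1.609 d⁻¹.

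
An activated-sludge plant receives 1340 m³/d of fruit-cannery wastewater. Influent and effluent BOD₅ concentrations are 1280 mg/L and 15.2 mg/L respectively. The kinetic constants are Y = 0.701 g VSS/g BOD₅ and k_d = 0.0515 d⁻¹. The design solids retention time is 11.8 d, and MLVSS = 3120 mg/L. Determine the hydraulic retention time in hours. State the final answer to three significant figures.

Steady-state biomass mass balance: V·X·(1 + k_d·θ_c) = Y·Q·(S₀ − S)·θ_c, so V = 0.701 × 1340 × (1280 − 15.2) × 11.8 / [3120 × (1 + 0.0515 × 11.8)] = 1.4×10^7 / 5016 = 2795 m³.
Hydraulic retention time τ = V/Q = 2795 / 1340 = 2.086 d = 50.06 h.

τ ≈ 50.1 h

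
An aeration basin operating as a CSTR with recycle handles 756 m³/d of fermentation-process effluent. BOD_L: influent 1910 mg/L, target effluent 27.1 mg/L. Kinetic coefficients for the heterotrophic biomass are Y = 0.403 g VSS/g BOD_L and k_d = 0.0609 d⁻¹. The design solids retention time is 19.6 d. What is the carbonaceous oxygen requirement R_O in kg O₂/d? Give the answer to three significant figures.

R_O ≈ 1050 kg O₂/d

Y_obs = Y / (1 + k_d θ_c) = 0.403 / (1 + 0.0609 × 19.6) = 0.403 / 2.194 = 0.1837.
Substrate removed = Q·(S₀ − S) = 756 m³/d × (1910 − 27.1) g/m³ = 1.42×10^6 g/d = 1423 kg/d.
Net sludge production P_X = 0.1837 × 1423 = 261.5 kg VSS/d.
Carbonaceous O₂ demand = substrate oxidised − cell-mass equivalent = 1423 − 1.42 × 261.5 = 1052 kg O₂/d.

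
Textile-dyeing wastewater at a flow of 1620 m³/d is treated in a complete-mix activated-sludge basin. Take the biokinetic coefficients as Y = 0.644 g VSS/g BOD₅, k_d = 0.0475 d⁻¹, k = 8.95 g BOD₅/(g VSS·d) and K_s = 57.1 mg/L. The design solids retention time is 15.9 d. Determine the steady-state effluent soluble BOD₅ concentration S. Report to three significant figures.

S ≈ 1.11 mg/L

Effluent substrate depends only on kinetics and SRT: S = K_s(1 + k_d θ_c) / [θ_c(Yk − k_d) − 1] = 57.1 × (1 + 0.0475 × 15.9) / [15.9 × (0.644 × 8.95 − 0.0475) − 1] = 100.2 / 89.89 = 1.115 mg/L.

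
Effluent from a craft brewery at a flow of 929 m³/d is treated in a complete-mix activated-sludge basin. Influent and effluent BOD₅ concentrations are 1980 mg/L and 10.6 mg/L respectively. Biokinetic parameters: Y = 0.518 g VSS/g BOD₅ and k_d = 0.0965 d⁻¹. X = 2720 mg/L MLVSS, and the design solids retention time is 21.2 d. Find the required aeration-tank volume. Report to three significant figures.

V ≈ 2430 m³

From the SRT design equation V = Y Q (S₀−S) θ_c / [X (1 + k_d θ_c)] = 0.518 × 929 × (1980 − 10.6) × 21.2 / [2720 × (1 + 0.0965 × 21.2)] = 2.01×10^7 / 8285 = 2425 m³.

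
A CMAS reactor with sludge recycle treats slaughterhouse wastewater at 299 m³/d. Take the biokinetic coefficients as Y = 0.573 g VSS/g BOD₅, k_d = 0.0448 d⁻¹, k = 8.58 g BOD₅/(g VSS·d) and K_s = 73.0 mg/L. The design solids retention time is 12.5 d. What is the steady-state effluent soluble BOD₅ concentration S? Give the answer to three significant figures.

S ≈ 1.90 mg/L

For a completely mixed reactor with recycle the Lawrence–McCarty relation gives S = K_s·(1 + k_d·θ_c) / [θ_c·(Y·k − k_d) − 1] = 73.0 × (1 + 0.0448 × 12.5) / [12.5 × (0.573 × 8.58 − 0.0448) − 1] = 113.9 / 59.89 = 1.901 mg/L.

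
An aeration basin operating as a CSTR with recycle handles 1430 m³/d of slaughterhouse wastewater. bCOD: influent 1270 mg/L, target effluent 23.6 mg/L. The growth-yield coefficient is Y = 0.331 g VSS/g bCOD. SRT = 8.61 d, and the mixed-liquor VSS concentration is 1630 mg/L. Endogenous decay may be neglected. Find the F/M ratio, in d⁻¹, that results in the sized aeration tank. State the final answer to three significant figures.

Biomass mass balance (decay neglected): V·X = Y·Q·(S₀ − S)·θ_c, so V = 0.331 × 1430 × (1270 − 23.6) × 8.61 / 1630 = 3116 m³.
Food-to-microorganism ratio F/M = Q S₀ / (V X) = 1430 × 1270 / (3116 × 1630) = 0.3575 d⁻¹.

F/M ≈ 0.358 d⁻¹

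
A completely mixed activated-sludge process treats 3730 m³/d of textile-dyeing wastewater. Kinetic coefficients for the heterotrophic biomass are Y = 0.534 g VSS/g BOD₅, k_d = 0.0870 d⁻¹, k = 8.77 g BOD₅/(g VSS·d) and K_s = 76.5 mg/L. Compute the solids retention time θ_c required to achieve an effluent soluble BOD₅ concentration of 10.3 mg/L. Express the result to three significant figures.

θ_c ≈ 2.13 d

At the target effluent, Y k S/(K_s+S) = 0.534×8.77×10.3/86.80 = 0.5557 d⁻¹.
Then 1/θ_c = μ − k_d = 0.5557 − 0.0870 = 0.4687 d⁻¹, giving θ_c = 2.133 d.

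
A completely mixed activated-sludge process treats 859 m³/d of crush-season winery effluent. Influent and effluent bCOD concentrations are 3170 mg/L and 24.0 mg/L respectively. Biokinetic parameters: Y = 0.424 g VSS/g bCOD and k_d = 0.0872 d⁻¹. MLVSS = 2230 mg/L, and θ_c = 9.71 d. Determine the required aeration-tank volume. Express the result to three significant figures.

From the SRT design equation V = Y Q (S₀−S) θ_c / [X (1 + k_d θ_c)] = 0.424 × 859 × (3170 − 24.0) × 9.71 / [2230 × (1 + 0.0872 × 9.71)] = 1.11×10^7 / 4118 = 2702 m³.

V ≈ 2700 m³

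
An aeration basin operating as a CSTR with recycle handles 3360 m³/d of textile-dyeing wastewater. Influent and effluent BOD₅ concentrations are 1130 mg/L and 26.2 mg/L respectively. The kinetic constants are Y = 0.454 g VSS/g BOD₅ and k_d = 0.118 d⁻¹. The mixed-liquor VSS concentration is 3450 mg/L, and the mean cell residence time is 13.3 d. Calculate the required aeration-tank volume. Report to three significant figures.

V ≈ 2530 m³

From the SRT design equation V = Y Q (S₀−S) θ_c / [X (1 + k_d θ_c)] = 0.454 × 3360 × (1130 − 26.2) × 13.3 / [3450 × (1 + 0.118 × 13.3)] = 2.24×10^7 / 8864 = 2526 m³.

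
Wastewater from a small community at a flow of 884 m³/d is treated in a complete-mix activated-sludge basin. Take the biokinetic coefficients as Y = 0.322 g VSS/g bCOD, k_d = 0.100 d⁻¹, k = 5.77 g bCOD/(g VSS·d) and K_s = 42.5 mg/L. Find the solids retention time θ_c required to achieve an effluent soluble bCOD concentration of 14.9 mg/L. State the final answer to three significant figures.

Specific growth rate at S = 14.9 mg/L: μ = YkS/(K_s+S) = 0.322·5.77·14.9/(42.5+14.9) = 0.4823 d⁻¹.
θ_c = 1/(μ − k_d) = 1/(0.4823 − 0.100) = 1/0.3823 = 2.616 d.

θ_c ≈ 2.62 d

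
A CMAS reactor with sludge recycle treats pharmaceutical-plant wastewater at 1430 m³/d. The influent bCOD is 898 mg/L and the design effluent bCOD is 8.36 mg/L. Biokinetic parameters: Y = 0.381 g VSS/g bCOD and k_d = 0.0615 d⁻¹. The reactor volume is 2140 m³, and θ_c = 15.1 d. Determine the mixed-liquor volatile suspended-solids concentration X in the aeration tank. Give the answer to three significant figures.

Solving the biomass balance for X: X = Y Q (S₀−S) θ_c / [V (1+k_d θ_c)] = 0.381 × 1430 × (898 − 8.36) × 15.1 / [2140 × (1 + 0.0615 × 15.1)] = 1773 mg/L.

X ≈ 1770 mg/L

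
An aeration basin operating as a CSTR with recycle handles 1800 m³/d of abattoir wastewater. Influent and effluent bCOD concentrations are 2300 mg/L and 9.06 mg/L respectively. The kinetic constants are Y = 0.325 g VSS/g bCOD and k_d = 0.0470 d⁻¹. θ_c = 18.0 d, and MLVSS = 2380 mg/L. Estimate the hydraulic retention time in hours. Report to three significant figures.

Rearranging the biomass balance for a CMAS with decay, V = Y·Q·ΔS·θ_c / [X·(1+k_d θ_c)] = 0.325 × 1800 × (2300 − 9.06) × 18.0 / [2380 × (1 + 0.0470 × 18.0)] = 2.41×10^7 / 4393 = 5491 m³.
τ = V/Q = 5491/1800 = 3.050 d, or 73.21 h.

τ ≈ 73.2 h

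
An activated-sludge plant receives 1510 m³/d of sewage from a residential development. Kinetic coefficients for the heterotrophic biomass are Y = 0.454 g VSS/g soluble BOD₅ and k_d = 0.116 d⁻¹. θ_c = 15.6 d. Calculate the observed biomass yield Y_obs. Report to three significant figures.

Y_obs = Y / (1 + k_d θ_c) = 0.454 / (1 + 0.116 × 15.6) = 0.454 / 2.810 = 0.1616.

Y_obs ≈ 0.162 g VSS/g soluble BOD₅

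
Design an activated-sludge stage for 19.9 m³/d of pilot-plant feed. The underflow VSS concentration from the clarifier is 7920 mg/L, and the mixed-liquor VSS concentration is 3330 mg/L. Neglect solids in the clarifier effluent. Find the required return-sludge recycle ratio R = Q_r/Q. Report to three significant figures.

R ≈ 0.725

Mass balance around the secondary clarifier (neglecting effluent solids): R = X / (X_r − X) = 3330 / (7920 − 3330) = 0.7255.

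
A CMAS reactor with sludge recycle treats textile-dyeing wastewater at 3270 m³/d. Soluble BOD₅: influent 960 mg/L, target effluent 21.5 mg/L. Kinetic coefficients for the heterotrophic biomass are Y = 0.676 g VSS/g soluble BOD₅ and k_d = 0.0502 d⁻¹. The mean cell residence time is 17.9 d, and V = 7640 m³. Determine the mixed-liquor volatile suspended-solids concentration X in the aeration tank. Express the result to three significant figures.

X = Y·Q·ΔS·θ_c / [V·(1 + k_d θ_c)] = 0.676 × 3270 × (960 − 21.5) × 17.9 / [7640 × (1 + 0.0502 × 17.9)] = 2560 mg/L.

X ≈ 2560 mg/L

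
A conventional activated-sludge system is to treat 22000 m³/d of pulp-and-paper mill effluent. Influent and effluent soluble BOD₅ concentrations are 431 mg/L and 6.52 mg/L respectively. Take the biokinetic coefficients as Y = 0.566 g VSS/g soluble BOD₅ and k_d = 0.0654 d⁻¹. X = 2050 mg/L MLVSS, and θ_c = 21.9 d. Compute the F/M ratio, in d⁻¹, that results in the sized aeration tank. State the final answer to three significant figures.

Steady-state biomass mass balance: V·X·(1 + k_d·θ_c) = Y·Q·(S₀ − S)·θ_c, so V = 0.566 × 22000 × (431 − 6.52) × 21.9 / [2050 × (1 + 0.0654 × 21.9)] = 1.16×10^8 / 4986 = 23215 m³.
F/M = Q·S₀ / (V·X) = 22000 × 431 / (23215 × 2050) = 0.1992 g soluble BOD₅·(g VSS·d)⁻¹.

F/M ≈ 0.199 d⁻¹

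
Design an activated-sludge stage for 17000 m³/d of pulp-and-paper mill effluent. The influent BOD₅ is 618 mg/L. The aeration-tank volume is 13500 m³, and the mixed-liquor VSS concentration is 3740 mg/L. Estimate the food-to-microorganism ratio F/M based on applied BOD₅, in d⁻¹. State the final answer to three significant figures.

F/M = applied load / biomass = Q·S₀/(V·X) = 17000 × 618 / (13500 × 3740) = 0.2081 d⁻¹.

F/M ≈ 0.208 d⁻¹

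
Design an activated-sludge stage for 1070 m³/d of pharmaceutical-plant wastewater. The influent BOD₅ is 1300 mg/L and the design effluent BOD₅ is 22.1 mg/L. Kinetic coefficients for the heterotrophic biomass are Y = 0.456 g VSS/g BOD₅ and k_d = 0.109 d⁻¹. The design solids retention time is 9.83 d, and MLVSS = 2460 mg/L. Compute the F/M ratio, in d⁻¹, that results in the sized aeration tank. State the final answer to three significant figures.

Rearranging the biomass balance for a CMAS with decay, V = Y·Q·ΔS·θ_c / [X·(1+k_d θ_c)] = 0.456 × 1070 × (1300 − 22.1) × 9.83 / [2460 × (1 + 0.109 × 9.83)] = 6.13×10^6 / 5096 = 1203 m³.
F/M = Q·S₀ / (V·X) = 1070 × 1300 / (1203 × 2460) = 0.4701 g BOD₅·(g VSS·d)⁻¹.

F/M ≈ 0.470 d⁻¹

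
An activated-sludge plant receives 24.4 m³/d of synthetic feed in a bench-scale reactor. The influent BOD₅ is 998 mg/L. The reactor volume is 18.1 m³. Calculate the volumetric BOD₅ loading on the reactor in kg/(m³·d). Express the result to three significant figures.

L_v = Q S₀ / V = 24.4 × 998 × 10⁻³ / 18.10 = 1.345 kg/(m³·d).

L_v ≈ 1.35 kg BOD₅/(m³·d)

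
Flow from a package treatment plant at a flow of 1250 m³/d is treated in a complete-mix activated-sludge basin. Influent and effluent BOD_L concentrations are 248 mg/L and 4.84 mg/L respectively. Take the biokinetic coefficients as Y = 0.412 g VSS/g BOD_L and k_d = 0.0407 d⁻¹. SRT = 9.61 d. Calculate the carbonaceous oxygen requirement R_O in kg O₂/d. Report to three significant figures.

R_O ≈ 176 kg O₂/d

Observed yield with endogenous decay: Y_obs = Y / (1 + k_d·θ_c) = 0.412 / (1 + 0.0407 × 9.61) = 0.412 / 1.391 = 0.2962 g VSS/g BOD_L.
Q·(S₀ − S) = 1250 × (248 − 4.84) × 10⁻³ = 303.9 kg/d removed.
Biomass synthesised: P_X = Y_obs × 303.9 = 90.02 kg VSS/d.
Carbonaceous O₂ demand = substrate oxidised − cell-mass equivalent = 303.9 − 1.42 × 90.02 = 176.1 kg O₂/d.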